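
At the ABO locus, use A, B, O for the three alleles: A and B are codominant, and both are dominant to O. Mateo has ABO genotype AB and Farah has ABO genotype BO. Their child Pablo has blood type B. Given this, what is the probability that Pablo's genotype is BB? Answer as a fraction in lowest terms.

1/2

Cross AB × BO → 1/4 AB, 1/4 AO, 1/4 BB, 1/4 BO.
Type-B genotypes among offspring: BB (1/4), BO (1/4); total 1/2.
P(BB | type B) = (1/4) / (1/2) = 1/2.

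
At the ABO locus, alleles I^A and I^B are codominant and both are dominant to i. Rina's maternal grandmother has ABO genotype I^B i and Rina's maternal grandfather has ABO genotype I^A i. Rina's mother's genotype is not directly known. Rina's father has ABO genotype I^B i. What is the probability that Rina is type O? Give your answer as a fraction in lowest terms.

Rina's mother's ABO genotype from I^B i × I^A i: 1/4 I^A I^B, 1/4 I^A i, 1/4 I^B i, 1/4 i i.
Crossing each possibility with the father I^B i and summing P(type O): 1/4·0 + 1/4·1/4 + 1/4·1/4 + 1/4·1/2 = 1/4.

1/4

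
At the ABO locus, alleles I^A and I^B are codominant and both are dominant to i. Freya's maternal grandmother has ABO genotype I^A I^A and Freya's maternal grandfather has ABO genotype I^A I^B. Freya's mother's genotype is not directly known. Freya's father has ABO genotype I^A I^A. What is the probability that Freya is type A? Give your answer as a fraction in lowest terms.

3/4

Freya's mother's ABO genotype from I^A I^A × I^A I^B: 1/2 I^A I^A, 1/2 I^A I^B.
Crossing each possibility with the father I^A I^A and summing P(type A): 1/2·1 + 1/2·1/2 = 3/4.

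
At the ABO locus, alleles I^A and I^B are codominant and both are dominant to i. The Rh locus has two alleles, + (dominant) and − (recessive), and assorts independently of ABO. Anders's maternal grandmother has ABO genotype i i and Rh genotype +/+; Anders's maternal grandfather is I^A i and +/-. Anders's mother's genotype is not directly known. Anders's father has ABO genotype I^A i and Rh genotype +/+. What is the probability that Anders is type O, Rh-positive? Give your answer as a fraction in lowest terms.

Anders's mother's ABO genotype from i i × I^A i: 1/2 I^A i, 1/2 i i.
Crossing each possibility with the father I^A i and summing P(type O): 1/2·1/4 + 1/2·1/2 = 3/8.
Similarly for Rh via the mother's Rh distribution: P(Rh+) = 1.
Independent loci: 3/8 × 1 = 3/8.

3/8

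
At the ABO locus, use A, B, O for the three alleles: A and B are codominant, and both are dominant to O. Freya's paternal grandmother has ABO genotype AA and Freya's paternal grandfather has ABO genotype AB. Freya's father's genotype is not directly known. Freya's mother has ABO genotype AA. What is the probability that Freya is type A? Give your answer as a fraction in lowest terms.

Freya's father's ABO genotype from AA × AB: 1/2 AA, 1/2 AB.
Crossing each possibility with the mother AA and summing P(type A): 1/2·1 + 1/2·1/2 = 3/4.

3/4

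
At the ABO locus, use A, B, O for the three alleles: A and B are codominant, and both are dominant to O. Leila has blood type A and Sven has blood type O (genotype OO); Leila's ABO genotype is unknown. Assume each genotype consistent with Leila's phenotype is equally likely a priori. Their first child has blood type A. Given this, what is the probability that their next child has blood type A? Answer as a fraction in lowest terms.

Possible genotypes: Leila ∈ {AA, AO}; Sven ∈ {OO}.
Weight each parental genotype pair by prior × P(type-A child):
  AA × OO: posterior weight 2/3; P(next child type A) = 1.
  AO × OO: posterior weight 1/3; P(next child type A) = 1/2.
Weighted sum = 5/6.

5/6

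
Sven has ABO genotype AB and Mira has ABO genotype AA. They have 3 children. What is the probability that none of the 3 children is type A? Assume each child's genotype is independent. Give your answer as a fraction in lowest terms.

1/8

ABO cross AB × AA → 1/2 A, 1/2 AB.
So P(type A) = 1/2 per child.
P(not type A) = 1/2 for one child; (1/2)^3 = 1/8.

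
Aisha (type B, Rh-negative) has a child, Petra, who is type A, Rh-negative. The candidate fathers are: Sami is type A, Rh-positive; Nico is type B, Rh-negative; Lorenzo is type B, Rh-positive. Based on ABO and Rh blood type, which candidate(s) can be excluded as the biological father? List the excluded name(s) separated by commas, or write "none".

Nico, Lorenzo

A candidate is excluded only if no genotype consistent with his phenotype could produce a type A, Rh-negative child with a type B, Rh-negative mother.
Nico (type B, Rh-): no genotype consistent with that phenotype can produce a type-A Rh- child with a type-B mother.
Lorenzo (type B, Rh+): no genotype consistent with that phenotype can produce a type-A Rh- child with a type-B mother.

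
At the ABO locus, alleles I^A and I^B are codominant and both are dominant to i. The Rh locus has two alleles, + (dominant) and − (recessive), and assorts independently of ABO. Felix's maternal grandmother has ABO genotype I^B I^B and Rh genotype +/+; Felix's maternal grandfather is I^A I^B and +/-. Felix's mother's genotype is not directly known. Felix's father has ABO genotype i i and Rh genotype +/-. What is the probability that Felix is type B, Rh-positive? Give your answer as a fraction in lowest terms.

Felix's mother's ABO genotype from I^B I^B × I^A I^B: 1/2 I^A I^B, 1/2 I^B I^B.
Crossing each possibility with the father i i and summing P(type B): 1/2·1/2 + 1/2·1 = 3/4.
Similarly for Rh via the mother's Rh distribution: P(Rh+) = 7/8.
Independent loci: 3/4 × 7/8 = 21/32.

21/32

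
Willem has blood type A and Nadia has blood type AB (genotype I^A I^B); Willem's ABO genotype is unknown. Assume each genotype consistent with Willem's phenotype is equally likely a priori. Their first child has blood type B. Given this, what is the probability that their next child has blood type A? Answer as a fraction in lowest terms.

1/2

Possible genotypes: Willem ∈ {I^A I^A, I^A i}; Nadia ∈ {I^A I^B}.
Weight each parental genotype pair by prior × P(type-B child):
  I^A i × I^A I^B: posterior weight 1; P(next child type A) = 1/2.
Weighted sum = 1/2.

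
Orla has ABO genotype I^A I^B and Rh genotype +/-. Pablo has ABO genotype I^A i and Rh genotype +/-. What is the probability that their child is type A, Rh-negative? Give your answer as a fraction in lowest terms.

ABO cross I^A I^B × I^A i → offspring phenotypes: 1/2 A, 1/4 B, 1/4 AB.
Rh cross +/- × +/- → 3/4 Rh+, 1/4 Rh-.
Independent loci: P(type A, Rh-negative) = 1/2 × 1/4 = 1/8.

1/8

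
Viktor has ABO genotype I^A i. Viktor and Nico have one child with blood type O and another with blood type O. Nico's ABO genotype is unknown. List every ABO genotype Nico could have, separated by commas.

I^A i, I^B i, i i

For each candidate genotype of Nico, check whether crossing it with I^A i can produce every observed child phenotype.
  I^A I^A → possible child types {A} ✗
  I^A I^B → possible child types {A, B, AB} ✗
  I^A i → possible child types {O, A} ✓
  I^B I^B → possible child types {B, AB} ✗
  I^B i → possible child types {O, A, B, AB} ✓
  i i → possible child types {O, A} ✓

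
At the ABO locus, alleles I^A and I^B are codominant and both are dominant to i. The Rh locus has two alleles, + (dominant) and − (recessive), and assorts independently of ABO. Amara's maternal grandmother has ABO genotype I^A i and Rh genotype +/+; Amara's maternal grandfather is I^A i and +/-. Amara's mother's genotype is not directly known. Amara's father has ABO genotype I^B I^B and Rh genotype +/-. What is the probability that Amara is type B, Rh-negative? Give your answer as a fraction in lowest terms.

Amara's mother's ABO genotype from I^A i × I^A i: 1/4 I^A I^A, 1/2 I^A i, 1/4 i i.
Crossing each possibility with the father I^B I^B and summing P(type B): 1/4·0 + 1/2·1/2 + 1/4·1 = 1/2.
Similarly for Rh via the mother's Rh distribution: P(Rh-) = 1/8.
Independent loci: 1/2 × 1/8 = 1/16.

1/16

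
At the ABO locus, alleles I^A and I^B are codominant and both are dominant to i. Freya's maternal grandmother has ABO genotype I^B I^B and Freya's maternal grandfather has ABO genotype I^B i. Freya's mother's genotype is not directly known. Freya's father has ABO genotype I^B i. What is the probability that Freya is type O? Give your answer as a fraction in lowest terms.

Freya's mother's ABO genotype from I^B I^B × I^B i: 1/2 I^B I^B, 1/2 I^B i.
Crossing each possibility with the father I^B i and summing P(type O): 1/2·0 + 1/2·1/4 = 1/8.

1/8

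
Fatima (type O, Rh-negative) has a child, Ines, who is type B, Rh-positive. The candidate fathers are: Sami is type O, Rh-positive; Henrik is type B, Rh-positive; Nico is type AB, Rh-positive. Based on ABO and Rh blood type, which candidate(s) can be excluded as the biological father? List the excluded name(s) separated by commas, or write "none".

Sami

A candidate is excluded only if no genotype consistent with his phenotype could produce a type B, Rh-positive child with a type O, Rh-negative mother.
Sami (type O, Rh+): no genotype consistent with that phenotype can produce a type-B Rh+ child with a type-O mother.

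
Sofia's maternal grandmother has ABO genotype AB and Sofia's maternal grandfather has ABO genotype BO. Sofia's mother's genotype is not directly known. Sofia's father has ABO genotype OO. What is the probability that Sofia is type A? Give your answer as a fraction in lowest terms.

Sofia's mother's ABO genotype from AB × BO: 1/4 AB, 1/4 AO, 1/4 BB, 1/4 BO.
Crossing each possibility with the father OO and summing P(type A): 1/4·1/2 + 1/4·1/2 + 1/4·0 + 1/4·0 = 1/4.

1/4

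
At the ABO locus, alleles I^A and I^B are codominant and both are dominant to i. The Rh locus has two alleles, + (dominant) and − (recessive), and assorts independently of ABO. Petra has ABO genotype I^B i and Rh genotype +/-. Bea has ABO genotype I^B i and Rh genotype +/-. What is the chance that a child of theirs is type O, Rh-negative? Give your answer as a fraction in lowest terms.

1/16

ABO cross I^B i × I^B i → offspring phenotypes: 1/4 O, 3/4 B.
Rh cross +/- × +/- → 3/4 Rh+, 1/4 Rh-.
Independent loci: P(type O, Rh-negative) = 1/4 × 1/4 = 1/16.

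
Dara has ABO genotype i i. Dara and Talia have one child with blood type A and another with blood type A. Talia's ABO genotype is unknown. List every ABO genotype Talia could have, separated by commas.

For each candidate genotype of Talia, check whether crossing it with i i can produce every observed child phenotype.
  I^A I^A → possible child types {A} ✓
  I^A I^B → possible child types {A, B} ✓
  I^A i → possible child types {O, A} ✓
  I^B I^B → possible child types {B} ✗
  I^B i → possible child types {O, B} ✗
  i i → possible child types {O} ✗

I^A I^A, I^A I^B, I^A i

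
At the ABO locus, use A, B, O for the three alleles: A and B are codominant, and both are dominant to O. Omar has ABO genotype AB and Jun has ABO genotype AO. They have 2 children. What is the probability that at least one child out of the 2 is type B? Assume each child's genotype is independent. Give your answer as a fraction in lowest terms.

ABO cross AB × AO → 1/2 A, 1/4 B, 1/4 AB.
So P(type B) = 1/4 per child.
P(none) = (3/4)^2 = 9/16; P(at least one) = 1 − 9/16 = 7/16.

7/16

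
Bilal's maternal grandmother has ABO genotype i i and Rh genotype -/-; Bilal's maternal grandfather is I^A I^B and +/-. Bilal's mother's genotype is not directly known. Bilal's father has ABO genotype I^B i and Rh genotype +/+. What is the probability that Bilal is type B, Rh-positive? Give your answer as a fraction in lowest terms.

Bilal's mother's ABO genotype from i i × I^A I^B: 1/2 I^A i, 1/2 I^B i.
Crossing each possibility with the father I^B i and summing P(type B): 1/2·1/4 + 1/2·3/4 = 1/2.
Similarly for Rh via the mother's Rh distribution: P(Rh+) = 1.
Independent loci: 1/2 × 1 = 1/2.

1/2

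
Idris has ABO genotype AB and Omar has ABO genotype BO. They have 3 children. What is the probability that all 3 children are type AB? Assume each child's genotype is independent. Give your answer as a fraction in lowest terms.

ABO cross AB × BO → 1/4 A, 1/2 B, 1/4 AB.
So P(type AB) = 1/4 per child.
All 3 independent: (1/4)^3 = 1/64.

1/64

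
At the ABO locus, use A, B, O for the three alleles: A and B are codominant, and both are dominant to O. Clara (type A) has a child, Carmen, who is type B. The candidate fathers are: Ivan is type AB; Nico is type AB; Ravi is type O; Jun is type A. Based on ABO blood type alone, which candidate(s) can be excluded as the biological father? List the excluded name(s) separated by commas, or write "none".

Ravi, Jun

A candidate is excluded only if no genotype consistent with his phenotype could produce a type B child with a type A mother.
Ravi (type O): no genotype consistent with that phenotype can produce a type-B child with a type-A mother.
Jun (type A): no genotype consistent with that phenotype can produce a type-B child with a type-A mother.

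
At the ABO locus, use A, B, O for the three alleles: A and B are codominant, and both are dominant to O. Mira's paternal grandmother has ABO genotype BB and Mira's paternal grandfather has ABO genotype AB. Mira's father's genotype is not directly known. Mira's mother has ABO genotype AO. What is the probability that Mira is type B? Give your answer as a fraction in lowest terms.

Mira's father's ABO genotype from BB × AB: 1/2 AB, 1/2 BB.
Crossing each possibility with the mother AO and summing P(type B): 1/2·1/4 + 1/2·1/2 = 3/8.

3/8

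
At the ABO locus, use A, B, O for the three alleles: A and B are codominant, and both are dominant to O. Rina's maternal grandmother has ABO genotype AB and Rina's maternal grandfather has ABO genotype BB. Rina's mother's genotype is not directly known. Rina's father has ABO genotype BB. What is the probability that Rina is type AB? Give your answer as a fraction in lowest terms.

1/4

Rina's mother's ABO genotype from AB × BB: 1/2 AB, 1/2 BB.
Crossing each possibility with the father BB and summing P(type AB): 1/2·1/2 + 1/2·0 = 1/4.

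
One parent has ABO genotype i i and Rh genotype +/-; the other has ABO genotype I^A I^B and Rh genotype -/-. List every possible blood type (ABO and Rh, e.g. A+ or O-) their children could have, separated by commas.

A+, A-, B+, B-

Gametes from i i × I^A I^B give offspring ABO genotypes I^A i, I^B i, i.e. phenotypes A, B.
Rh cross +/- × -/- → phenotypes Rh+, Rh-.
Combining independently: A+, A-, B+, B-.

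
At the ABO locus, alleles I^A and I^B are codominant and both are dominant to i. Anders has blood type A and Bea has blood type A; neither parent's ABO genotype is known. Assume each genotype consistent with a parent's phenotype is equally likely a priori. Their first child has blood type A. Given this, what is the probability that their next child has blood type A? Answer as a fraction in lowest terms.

19/20

Possible genotypes: Anders ∈ {I^A I^A, I^A i}; Bea ∈ {I^A I^A, I^A i}.
Weight each parental genotype pair by prior × P(type-A child):
  I^A I^A × I^A I^A: posterior weight 4/15; P(next child type A) = 1.
  I^A I^A × I^A i: posterior weight 4/15; P(next child type A) = 1.
  I^A i × I^A I^A: posterior weight 4/15; P(next child type A) = 1.
  I^A i × I^A i: posterior weight 1/5; P(next child type A) = 3/4.
Weighted sum = 19/20.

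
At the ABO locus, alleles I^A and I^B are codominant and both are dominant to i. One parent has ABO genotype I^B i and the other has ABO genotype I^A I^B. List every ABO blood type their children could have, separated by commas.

A, B, AB

Gametes from I^B i × I^A I^B give offspring ABO genotypes I^A I^B, I^A i, I^B I^B, I^B i, i.e. phenotypes A, B, AB.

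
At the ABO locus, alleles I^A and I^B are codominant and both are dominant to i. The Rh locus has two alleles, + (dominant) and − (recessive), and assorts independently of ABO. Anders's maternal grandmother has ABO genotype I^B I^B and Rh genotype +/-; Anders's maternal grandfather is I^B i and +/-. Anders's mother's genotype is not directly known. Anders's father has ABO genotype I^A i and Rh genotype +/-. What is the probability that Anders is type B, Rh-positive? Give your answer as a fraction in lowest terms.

9/32

Anders's mother's ABO genotype from I^B I^B × I^B i: 1/2 I^B I^B, 1/2 I^B i.
Crossing each possibility with the father I^A i and summing P(type B): 1/2·1/2 + 1/2·1/4 = 3/8.
Similarly for Rh via the mother's Rh distribution: P(Rh+) = 3/4.
Independent loci: 3/8 × 3/4 = 9/32.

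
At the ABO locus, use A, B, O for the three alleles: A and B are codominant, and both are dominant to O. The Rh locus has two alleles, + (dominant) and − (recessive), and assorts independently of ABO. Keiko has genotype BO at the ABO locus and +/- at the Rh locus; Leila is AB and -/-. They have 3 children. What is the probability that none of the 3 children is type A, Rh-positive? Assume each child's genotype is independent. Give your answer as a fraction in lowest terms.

343/512

ABO cross BO × AB → 1/4 A, 1/2 B, 1/4 AB.
Rh cross +/- × -/- → 1/2 Rh+, 1/2 Rh-; so P(type A, Rh-positive) = 1/4 × 1/2 = 1/8 per child.
P(not type A, Rh-positive) = 7/8 for one child; (7/8)^3 = 343/512.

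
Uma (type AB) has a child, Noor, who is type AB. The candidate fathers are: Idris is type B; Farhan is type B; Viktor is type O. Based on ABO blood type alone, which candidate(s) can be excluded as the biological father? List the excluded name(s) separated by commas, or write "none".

A candidate is excluded only if no genotype consistent with his phenotype could produce a type AB child with a type AB mother.
Viktor (type O): no genotype consistent with that phenotype can produce a type-AB child with a type-AB mother.

Viktor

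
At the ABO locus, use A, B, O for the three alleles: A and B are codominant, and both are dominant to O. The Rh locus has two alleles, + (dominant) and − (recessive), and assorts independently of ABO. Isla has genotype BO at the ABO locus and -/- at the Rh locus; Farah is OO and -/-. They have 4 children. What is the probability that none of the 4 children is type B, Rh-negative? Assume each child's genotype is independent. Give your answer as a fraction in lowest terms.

1/16

ABO cross BO × OO → 1/2 O, 1/2 B.
Rh cross -/- × -/- → 1 Rh-; so P(type B, Rh-negative) = 1/2 × 1 = 1/2 per child.
P(not type B, Rh-negative) = 1/2 for one child; (1/2)^4 = 1/16.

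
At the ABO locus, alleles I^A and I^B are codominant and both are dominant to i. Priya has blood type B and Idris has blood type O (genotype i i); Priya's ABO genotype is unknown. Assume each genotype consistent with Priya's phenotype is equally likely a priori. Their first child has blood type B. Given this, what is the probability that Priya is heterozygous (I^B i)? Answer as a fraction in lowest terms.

Possible genotypes: Priya ∈ {I^B I^B, I^B i}; Idris ∈ {i i}.
Weight each parental genotype pair by prior × P(type-B child):
  I^B I^B × i i: posterior weight 2/3.
  I^B i × i i: posterior weight 1/3.
Sum the posterior weight over pairs where Priya is I^B i: 1/3.

1/3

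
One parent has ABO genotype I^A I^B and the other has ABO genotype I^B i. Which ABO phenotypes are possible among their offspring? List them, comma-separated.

Gametes from I^A I^B × I^B i give offspring ABO genotypes I^A I^B, I^A i, I^B I^B, I^B i, i.e. phenotypes A, B, AB.

A, B, AB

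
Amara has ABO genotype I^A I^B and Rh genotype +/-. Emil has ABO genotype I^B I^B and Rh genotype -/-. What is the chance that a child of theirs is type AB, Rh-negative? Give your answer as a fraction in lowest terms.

1/4

ABO cross I^A I^B × I^B I^B → offspring phenotypes: 1/2 B, 1/2 AB.
Rh cross +/- × -/- → 1/2 Rh+, 1/2 Rh-.
Independent loci: P(type AB, Rh-negative) = 1/2 × 1/2 = 1/4.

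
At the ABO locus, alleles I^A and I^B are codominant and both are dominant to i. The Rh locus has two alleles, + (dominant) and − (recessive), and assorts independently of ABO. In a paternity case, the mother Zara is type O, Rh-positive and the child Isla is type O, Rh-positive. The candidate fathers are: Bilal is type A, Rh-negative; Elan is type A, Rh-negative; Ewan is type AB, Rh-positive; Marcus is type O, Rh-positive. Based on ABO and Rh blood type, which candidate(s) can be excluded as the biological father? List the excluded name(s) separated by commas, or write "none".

A candidate is excluded only if no genotype consistent with his phenotype could produce a type O, Rh-positive child with a type O, Rh-positive mother.
Ewan (type AB, Rh+): no genotype consistent with that phenotype can produce a type-O Rh+ child with a type-O mother.

Ewan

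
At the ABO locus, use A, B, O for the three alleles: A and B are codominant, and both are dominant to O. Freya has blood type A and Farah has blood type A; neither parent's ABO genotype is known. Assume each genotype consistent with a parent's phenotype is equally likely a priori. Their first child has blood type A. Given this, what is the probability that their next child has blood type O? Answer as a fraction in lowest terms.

Possible genotypes: Freya ∈ {AA, AO}; Farah ∈ {AA, AO}.
Weight each parental genotype pair by prior × P(type-A child):
  AA × AA: posterior weight 4/15; P(next child type O) = 0.
  AA × AO: posterior weight 4/15; P(next child type O) = 0.
  AO × AA: posterior weight 4/15; P(next child type O) = 0.
  AO × AO: posterior weight 1/5; P(next child type O) = 1/4.
Weighted sum = 1/20.

1/20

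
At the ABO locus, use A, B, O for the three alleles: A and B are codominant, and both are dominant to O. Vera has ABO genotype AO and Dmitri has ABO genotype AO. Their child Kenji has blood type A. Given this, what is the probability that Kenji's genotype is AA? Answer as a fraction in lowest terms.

1/3

Cross AO × AO → 1/4 AA, 1/2 AO, 1/4 OO.
Type-A genotypes among offspring: AA (1/4), AO (1/2); total 3/4.
P(AA | type A) = (1/4) / (3/4) = 1/3.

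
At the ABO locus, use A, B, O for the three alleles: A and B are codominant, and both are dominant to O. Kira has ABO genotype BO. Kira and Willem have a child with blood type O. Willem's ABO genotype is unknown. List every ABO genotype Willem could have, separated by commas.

AO, BO, OO

For each candidate genotype of Willem, check whether crossing it with BO can produce every observed child phenotype.
  AA → possible child types {A, AB} ✗
  AB → possible child types {A, B, AB} ✗
  AO → possible child types {O, A, B, AB} ✓
  BB → possible child types {B} ✗
  BO → possible child types {O, B} ✓
  OO → possible child types {O, B} ✓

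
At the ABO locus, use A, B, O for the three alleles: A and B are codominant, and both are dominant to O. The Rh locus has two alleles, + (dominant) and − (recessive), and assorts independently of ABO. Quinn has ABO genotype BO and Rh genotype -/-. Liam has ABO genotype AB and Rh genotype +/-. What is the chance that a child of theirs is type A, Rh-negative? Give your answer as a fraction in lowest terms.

ABO cross BO × AB → offspring phenotypes: 1/4 A, 1/2 B, 1/4 AB.
Rh cross -/- × +/- → 1/2 Rh+, 1/2 Rh-.
Independent loci: P(type A, Rh-negative) = 1/4 × 1/2 = 1/8.

1/8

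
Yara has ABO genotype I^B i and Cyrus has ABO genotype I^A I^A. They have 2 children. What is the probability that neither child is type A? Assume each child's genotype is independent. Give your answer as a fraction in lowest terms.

1/4

ABO cross I^B i × I^A I^A → 1/2 A, 1/2 AB.
So P(type A) = 1/2 per child.
P(not type A) = 1/2 for one child; (1/2)^2 = 1/4.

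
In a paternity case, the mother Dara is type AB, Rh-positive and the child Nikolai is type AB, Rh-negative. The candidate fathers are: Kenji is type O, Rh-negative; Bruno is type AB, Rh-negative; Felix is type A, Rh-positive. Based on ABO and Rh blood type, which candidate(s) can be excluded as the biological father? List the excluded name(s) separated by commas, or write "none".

Kenji

A candidate is excluded only if no genotype consistent with his phenotype could produce a type AB, Rh-negative child with a type AB, Rh-positive mother.
Kenji (type O, Rh-): no genotype consistent with that phenotype can produce a type-AB Rh- child with a type-AB mother.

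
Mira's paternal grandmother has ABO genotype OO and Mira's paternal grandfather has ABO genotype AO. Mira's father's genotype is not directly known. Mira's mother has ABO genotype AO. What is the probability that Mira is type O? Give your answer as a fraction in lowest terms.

Mira's father's ABO genotype from OO × AO: 1/2 AO, 1/2 OO.
Crossing each possibility with the mother AO and summing P(type O): 1/2·1/4 + 1/2·1/2 = 3/8.

3/8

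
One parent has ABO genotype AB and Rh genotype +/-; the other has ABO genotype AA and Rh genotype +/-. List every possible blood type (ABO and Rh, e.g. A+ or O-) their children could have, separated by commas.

Gametes from AB × AA give offspring ABO genotypes AA, AB, i.e. phenotypes A, AB.
Rh cross +/- × +/- → phenotypes Rh+, Rh-.
Combining independently: A+, A-, AB+, AB-.

A+, A-, AB+, AB-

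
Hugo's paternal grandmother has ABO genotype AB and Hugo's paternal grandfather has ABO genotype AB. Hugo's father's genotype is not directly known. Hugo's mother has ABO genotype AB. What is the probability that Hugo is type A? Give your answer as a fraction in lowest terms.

1/4

Hugo's father's ABO genotype from AB × AB: 1/4 AA, 1/2 AB, 1/4 BB.
Crossing each possibility with the mother AB and summing P(type A): 1/4·1/2 + 1/2·1/4 + 1/4·0 = 1/4.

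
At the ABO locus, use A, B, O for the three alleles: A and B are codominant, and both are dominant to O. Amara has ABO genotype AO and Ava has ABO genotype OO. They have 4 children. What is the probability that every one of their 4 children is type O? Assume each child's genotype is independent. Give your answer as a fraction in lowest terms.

ABO cross AO × OO → 1/2 O, 1/2 A.
So P(type O) = 1/2 per child.
All 4 independent: (1/2)^4 = 1/16.

1/16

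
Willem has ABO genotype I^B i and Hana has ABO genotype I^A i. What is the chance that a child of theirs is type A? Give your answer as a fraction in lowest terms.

1/4

ABO cross I^B i × I^A i → offspring phenotypes: 1/4 O, 1/4 A, 1/4 B, 1/4 AB.
So P(type A) = 1/4.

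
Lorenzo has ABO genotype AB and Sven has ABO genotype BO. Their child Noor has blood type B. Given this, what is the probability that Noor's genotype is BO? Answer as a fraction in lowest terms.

1/2

Cross AB × BO → 1/4 AB, 1/4 AO, 1/4 BB, 1/4 BO.
Type-B genotypes among offspring: BB (1/4), BO (1/4); total 1/2.
P(BO | type B) = (1/4) / (1/2) = 1/2.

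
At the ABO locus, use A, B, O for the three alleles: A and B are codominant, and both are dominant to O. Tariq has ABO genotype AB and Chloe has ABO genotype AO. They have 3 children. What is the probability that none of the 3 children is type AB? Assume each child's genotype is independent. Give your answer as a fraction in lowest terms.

ABO cross AB × AO → 1/2 A, 1/4 B, 1/4 AB.
So P(type AB) = 1/4 per child.
P(not type AB) = 3/4 for one child; (3/4)^3 = 27/64.

27/64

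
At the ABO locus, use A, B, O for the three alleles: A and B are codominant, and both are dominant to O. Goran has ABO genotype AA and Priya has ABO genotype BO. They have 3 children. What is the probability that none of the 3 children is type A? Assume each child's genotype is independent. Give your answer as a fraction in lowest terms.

1/8

ABO cross AA × BO → 1/2 A, 1/2 AB.
So P(type A) = 1/2 per child.
P(not type A) = 1/2 for one child; (1/2)^3 = 1/8.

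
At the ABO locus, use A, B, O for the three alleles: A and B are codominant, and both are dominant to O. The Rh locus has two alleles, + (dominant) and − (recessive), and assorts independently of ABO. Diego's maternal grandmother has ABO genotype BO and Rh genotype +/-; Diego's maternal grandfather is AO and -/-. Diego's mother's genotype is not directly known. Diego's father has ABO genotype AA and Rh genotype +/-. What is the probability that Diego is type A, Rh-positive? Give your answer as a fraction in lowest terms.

15/32

Diego's mother's ABO genotype from BO × AO: 1/4 AB, 1/4 AO, 1/4 BO, 1/4 OO.
Crossing each possibility with the father AA and summing P(type A): 1/4·1/2 + 1/4·1 + 1/4·1/2 + 1/4·1 = 3/4.
Similarly for Rh via the mother's Rh distribution: P(Rh+) = 5/8.
Independent loci: 3/4 × 5/8 = 15/32.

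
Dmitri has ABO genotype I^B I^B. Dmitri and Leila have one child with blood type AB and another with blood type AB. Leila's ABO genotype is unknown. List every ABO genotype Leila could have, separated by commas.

For each candidate genotype of Leila, check whether crossing it with I^B I^B can produce every observed child phenotype.
  I^A I^A → possible child types {AB} ✓
  I^A I^B → possible child types {B, AB} ✓
  I^A i → possible child types {B, AB} ✓
  I^B I^B → possible child types {B} ✗
  I^B i → possible child types {B} ✗
  i i → possible child types {B} ✗

I^A I^A, I^A I^B, I^A i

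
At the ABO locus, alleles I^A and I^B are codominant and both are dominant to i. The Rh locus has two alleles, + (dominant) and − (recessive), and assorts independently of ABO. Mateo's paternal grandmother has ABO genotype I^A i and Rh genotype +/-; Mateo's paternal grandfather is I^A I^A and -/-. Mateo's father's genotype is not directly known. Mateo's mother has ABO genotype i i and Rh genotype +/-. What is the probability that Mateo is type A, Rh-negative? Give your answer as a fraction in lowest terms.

Mateo's father's ABO genotype from I^A i × I^A I^A: 1/2 I^A I^A, 1/2 I^A i.
Crossing each possibility with the mother i i and summing P(type A): 1/2·1 + 1/2·1/2 = 3/4.
Similarly for Rh via the father's Rh distribution: P(Rh-) = 3/8.
Independent loci: 3/4 × 3/8 = 9/32.

9/32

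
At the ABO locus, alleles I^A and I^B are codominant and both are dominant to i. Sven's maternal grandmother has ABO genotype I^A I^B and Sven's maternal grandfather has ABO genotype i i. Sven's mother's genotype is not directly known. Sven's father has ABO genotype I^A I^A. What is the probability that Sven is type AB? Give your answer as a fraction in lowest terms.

1/4

Sven's mother's ABO genotype from I^A I^B × i i: 1/2 I^A i, 1/2 I^B i.
Crossing each possibility with the father I^A I^A and summing P(type AB): 1/2·0 + 1/2·1/2 = 1/4.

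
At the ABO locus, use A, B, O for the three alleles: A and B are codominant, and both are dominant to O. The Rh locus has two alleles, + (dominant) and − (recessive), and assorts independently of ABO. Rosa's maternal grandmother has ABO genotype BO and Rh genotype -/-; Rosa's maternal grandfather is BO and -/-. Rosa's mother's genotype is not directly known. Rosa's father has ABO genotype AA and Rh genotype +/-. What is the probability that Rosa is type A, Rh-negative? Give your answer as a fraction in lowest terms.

1/4

Rosa's mother's ABO genotype from BO × BO: 1/4 BB, 1/2 BO, 1/4 OO.
Crossing each possibility with the father AA and summing P(type A): 1/4·0 + 1/2·1/2 + 1/4·1 = 1/2.
Similarly for Rh via the mother's Rh distribution: P(Rh-) = 1/2.
Independent loci: 1/2 × 1/2 = 1/4.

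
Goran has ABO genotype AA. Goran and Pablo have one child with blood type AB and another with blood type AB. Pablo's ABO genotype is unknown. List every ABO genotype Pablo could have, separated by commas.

For each candidate genotype of Pablo, check whether crossing it with AA can produce every observed child phenotype.
  AA → possible child types {A} ✗
  AB → possible child types {A, AB} ✓
  AO → possible child types {A} ✗
  BB → possible child types {AB} ✓
  BO → possible child types {A, AB} ✓
  OO → possible child types {A} ✗

AB, BB, BO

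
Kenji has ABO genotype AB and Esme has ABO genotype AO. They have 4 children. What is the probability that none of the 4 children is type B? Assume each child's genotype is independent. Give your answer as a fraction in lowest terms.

ABO cross AB × AO → 1/2 A, 1/4 B, 1/4 AB.
So P(type B) = 1/4 per child.
P(not type B) = 3/4 for one child; (3/4)^4 = 81/256.

81/256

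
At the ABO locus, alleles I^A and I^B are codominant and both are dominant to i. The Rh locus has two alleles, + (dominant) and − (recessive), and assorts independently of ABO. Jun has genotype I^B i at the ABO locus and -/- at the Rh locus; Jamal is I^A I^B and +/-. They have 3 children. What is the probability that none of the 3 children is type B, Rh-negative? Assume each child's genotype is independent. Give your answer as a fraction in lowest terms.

ABO cross I^B i × I^A I^B → 1/4 A, 1/2 B, 1/4 AB.
Rh cross -/- × +/- → 1/2 Rh+, 1/2 Rh-; so P(type B, Rh-negative) = 1/2 × 1/2 = 1/4 per child.
P(not type B, Rh-negative) = 3/4 for one child; (3/4)^3 = 27/64.

27/64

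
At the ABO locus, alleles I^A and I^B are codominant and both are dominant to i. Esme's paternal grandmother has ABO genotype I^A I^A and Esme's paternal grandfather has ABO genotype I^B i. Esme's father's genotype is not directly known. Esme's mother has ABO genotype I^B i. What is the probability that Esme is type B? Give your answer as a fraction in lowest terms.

Esme's father's ABO genotype from I^A I^A × I^B i: 1/2 I^A I^B, 1/2 I^A i.
Crossing each possibility with the mother I^B i and summing P(type B): 1/2·1/2 + 1/2·1/4 = 3/8.

3/8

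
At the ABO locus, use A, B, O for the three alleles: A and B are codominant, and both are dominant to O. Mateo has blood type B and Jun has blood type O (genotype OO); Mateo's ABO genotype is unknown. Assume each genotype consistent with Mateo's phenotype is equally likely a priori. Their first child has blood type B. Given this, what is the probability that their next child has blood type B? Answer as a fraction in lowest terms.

5/6

Possible genotypes: Mateo ∈ {BB, BO}; Jun ∈ {OO}.
Weight each parental genotype pair by prior × P(type-B child):
  BB × OO: posterior weight 2/3; P(next child type B) = 1.
  BO × OO: posterior weight 1/3; P(next child type B) = 1/2.
Weighted sum = 5/6.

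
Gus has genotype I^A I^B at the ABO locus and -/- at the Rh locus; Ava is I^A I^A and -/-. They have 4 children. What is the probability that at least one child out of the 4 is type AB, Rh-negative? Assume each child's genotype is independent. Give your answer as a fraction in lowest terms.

15/16

ABO cross I^A I^B × I^A I^A → 1/2 A, 1/2 AB.
Rh cross -/- × -/- → 1 Rh-; so P(type AB, Rh-negative) = 1/2 × 1 = 1/2 per child.
P(none) = (1/2)^4 = 1/16; P(at least one) = 1 − 1/16 = 15/16.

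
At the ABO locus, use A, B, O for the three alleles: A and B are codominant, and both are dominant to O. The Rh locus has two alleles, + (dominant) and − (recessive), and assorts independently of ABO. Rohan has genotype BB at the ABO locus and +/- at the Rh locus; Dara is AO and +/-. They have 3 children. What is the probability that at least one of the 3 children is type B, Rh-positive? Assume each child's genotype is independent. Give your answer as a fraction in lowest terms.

387/512

ABO cross BB × AO → 1/2 B, 1/2 AB.
Rh cross +/- × +/- → 3/4 Rh+, 1/4 Rh-; so P(type B, Rh-positive) = 1/2 × 3/4 = 3/8 per child.
P(none) = (5/8)^3 = 125/512; P(at least one) = 1 − 125/512 = 387/512.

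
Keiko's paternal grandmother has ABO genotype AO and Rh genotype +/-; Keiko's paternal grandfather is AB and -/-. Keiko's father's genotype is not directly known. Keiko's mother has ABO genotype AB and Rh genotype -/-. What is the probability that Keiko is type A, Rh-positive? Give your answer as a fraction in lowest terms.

3/32

Keiko's father's ABO genotype from AO × AB: 1/4 AA, 1/4 AB, 1/4 AO, 1/4 BO.
Crossing each possibility with the mother AB and summing P(type A): 1/4·1/2 + 1/4·1/4 + 1/4·1/2 + 1/4·1/4 = 3/8.
Similarly for Rh via the father's Rh distribution: P(Rh+) = 1/4.
Independent loci: 3/8 × 1/4 = 3/32.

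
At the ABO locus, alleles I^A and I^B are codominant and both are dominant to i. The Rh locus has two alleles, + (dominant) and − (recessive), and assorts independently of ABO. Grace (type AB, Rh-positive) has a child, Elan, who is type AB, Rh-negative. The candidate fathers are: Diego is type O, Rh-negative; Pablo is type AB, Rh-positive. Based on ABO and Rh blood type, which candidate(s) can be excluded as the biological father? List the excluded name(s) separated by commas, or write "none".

Diego

A candidate is excluded only if no genotype consistent with his phenotype could produce a type AB, Rh-negative child with a type AB, Rh-positive mother.
Diego (type O, Rh-): no genotype consistent with that phenotype can produce a type-AB Rh- child with a type-AB mother.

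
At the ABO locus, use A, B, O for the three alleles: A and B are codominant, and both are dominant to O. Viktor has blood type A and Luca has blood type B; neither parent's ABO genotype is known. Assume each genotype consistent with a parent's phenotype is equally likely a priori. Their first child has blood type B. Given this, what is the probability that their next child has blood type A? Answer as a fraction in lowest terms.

Possible genotypes: Viktor ∈ {AA, AO}; Luca ∈ {BB, BO}.
Weight each parental genotype pair by prior × P(type-B child):
  AO × BB: posterior weight 2/3; P(next child type A) = 0.
  AO × BO: posterior weight 1/3; P(next child type A) = 1/4.
Weighted sum = 1/12.

1/12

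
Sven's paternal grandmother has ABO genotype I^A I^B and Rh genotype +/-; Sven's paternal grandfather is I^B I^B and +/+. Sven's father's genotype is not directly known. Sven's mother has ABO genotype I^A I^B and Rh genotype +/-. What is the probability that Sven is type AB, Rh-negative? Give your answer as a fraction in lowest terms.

1/16

Sven's father's ABO genotype from I^A I^B × I^B I^B: 1/2 I^A I^B, 1/2 I^B I^B.
Crossing each possibility with the mother I^A I^B and summing P(type AB): 1/2·1/2 + 1/2·1/2 = 1/2.
Similarly for Rh via the father's Rh distribution: P(Rh-) = 1/8.
Independent loci: 1/2 × 1/8 = 1/16.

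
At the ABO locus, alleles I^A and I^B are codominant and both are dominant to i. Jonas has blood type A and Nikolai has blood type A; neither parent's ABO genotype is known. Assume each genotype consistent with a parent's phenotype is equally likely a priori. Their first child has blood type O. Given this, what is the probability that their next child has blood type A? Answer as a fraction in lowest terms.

Possible genotypes: Jonas ∈ {I^A I^A, I^A i}; Nikolai ∈ {I^A I^A, I^A i}.
Weight each parental genotype pair by prior × P(type-O child):
  I^A i × I^A i: posterior weight 1; P(next child type A) = 3/4.
Weighted sum = 3/4.

3/4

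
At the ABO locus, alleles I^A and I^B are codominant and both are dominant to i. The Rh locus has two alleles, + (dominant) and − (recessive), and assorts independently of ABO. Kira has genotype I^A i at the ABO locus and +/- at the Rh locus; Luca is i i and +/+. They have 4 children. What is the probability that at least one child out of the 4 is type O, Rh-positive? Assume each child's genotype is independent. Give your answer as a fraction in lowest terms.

15/16

ABO cross I^A i × i i → 1/2 O, 1/2 A.
Rh cross +/- × +/+ → 1 Rh+; so P(type O, Rh-positive) = 1/2 × 1 = 1/2 per child.
P(none) = (1/2)^4 = 1/16; P(at least one) = 1 − 1/16 = 15/16.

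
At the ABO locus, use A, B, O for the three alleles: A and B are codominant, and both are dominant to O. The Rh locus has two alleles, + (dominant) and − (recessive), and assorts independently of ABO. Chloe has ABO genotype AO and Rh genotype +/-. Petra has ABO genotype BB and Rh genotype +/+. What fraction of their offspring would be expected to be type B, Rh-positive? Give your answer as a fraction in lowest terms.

1/2

ABO cross AO × BB → offspring phenotypes: 1/2 B, 1/2 AB.
Rh cross +/- × +/+ → 1 Rh+.
Independent loci: P(type B, Rh-positive) = 1/2 × 1 = 1/2.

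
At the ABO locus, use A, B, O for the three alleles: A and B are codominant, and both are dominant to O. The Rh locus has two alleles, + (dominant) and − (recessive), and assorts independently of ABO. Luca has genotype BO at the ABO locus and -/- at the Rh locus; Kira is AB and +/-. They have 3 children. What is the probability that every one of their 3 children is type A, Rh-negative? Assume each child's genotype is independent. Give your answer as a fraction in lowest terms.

1/512

ABO cross BO × AB → 1/4 A, 1/2 B, 1/4 AB.
Rh cross -/- × +/- → 1/2 Rh+, 1/2 Rh-; so P(type A, Rh-negative) = 1/4 × 1/2 = 1/8 per child.
All 3 independent: (1/8)^3 = 1/512.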